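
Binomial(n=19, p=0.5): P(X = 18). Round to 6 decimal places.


P = C(n,k) * p^k * (1-p)^(n-k)
C(19,18) = 19
p^k = 0.5^18 ≈ 0.000003814697
(1-p)^(n-k) = 0.5^1 = 0.5
P = 19 * 0.000003814697 * 0.5 ≈ 0.000036

0.000036


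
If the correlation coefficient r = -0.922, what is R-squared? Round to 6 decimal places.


R^2 = r^2 = (-0.922)^2 = 0.850084

0.850084


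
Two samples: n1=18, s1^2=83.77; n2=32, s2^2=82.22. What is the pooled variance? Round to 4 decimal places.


sp^2 = ((n1-1)*s1^2 + (n2-1)*s2^2)/(n1+n2-2)
(n1-1)*s1^2 = 17 * 83.77 = 1424.09
(n2-1)*s2^2 = 31 * 82.22 = 2548.82
numerator = 1424.09 + 2548.82 = 3972.91
n1+n2-2 = 48
sp^2 = 3972.91 / 48 = 397291/4800 ≈ 82.768958

82.7690


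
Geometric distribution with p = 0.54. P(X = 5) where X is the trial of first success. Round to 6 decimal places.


P = (1-p)^(k-1) * p
(1-p)^(k-1) = 0.46^4 = 0.04477456
P = 0.04477456 * 0.54 ≈ 0.02417826

0.024178


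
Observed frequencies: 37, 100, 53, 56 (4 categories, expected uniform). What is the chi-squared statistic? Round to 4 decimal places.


chi2 = sum((O-E)^2/E), E = total/4
total = 246, E = 246/4 = 61.5
(37 - 61.5)^2 / 61.5 = 600.25 / 61.5 = 2401/246 ≈ 9.760163
(100 - 61.5)^2 / 61.5 = 1482.25 / 61.5 = 5929/246 ≈ 24.101626
(53 - 61.5)^2 / 61.5 = 72.25 / 61.5 = 289/246 ≈ 1.174797
(56 - 61.5)^2 / 61.5 = 30.25 / 61.5 = 121/246 ≈ 0.491870
chi2 = 4370/123 ≈ 35.528455

35.5285


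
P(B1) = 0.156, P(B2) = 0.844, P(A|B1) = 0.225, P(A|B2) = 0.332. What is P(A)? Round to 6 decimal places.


P(A) = P(A|B1)*P(B1) + P(A|B2)*P(B2)
P(A|B1)*P(B1) = 0.225 * 0.156 = 0.0351
P(A|B2)*P(B2) = 0.332 * 0.844 = 0.280208
P(A) = 0.0351 + 0.280208 = 0.315308

0.315308


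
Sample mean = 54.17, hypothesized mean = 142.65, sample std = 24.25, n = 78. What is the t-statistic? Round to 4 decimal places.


t = (xbar - mu0) / (s/sqrt(n))
xbar - mu0 = 54.17 - 142.65 = -88.48
sqrt(78) ≈ 8.83176087
s/sqrt(n) = 24.25 / 8.83176087 ≈ 2.74577181
t = -88.48 / 2.74577181 ≈ -32.224091

-32.2241


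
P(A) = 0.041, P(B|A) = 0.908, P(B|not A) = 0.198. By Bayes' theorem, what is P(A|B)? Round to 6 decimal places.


P(A|B) = P(B|A)*P(A) / P(B), P(B) = P(B|A)*P(A) + P(B|not A)*P(not A)
P(B|A)*P(A) = 0.908 * 0.041 = 0.037228
P(B|not A)*P(not A) = 0.198 * 0.959 = 0.189882
P(B) = 0.037228 + 0.189882 = 0.22711
P(A|B) = 0.037228 / 0.22711 ≈ 0.16392057

0.163921


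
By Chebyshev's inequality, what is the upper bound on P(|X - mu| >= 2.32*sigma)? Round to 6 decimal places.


P <= 1/k^2
k^2 = 2.32^2 = 5.3824
1/k^2 = 1 / 5.3824 = 625/3364 ≈ 0.18579073

0.185791


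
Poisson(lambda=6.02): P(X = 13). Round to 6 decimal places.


P = e^(-lam) * lam^k / k!
e^(-6.02) ≈ 0.002429670
lam^k = 6.02^13 ≈ 13638116197.954487
k! = 13! = 6227020800
P = 0.002429670 * 13638116197.954487 / 6227020800 ≈ 0.005321

0.005321


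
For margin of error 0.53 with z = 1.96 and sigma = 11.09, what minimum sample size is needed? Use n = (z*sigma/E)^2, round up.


z*sigma/E = 1.96 * 11.09 / 0.53 = 54341/1325 ≈ 41.012075
(z*sigma/E)^2 ≈ 1681.990334
round up: n = 1682

1682


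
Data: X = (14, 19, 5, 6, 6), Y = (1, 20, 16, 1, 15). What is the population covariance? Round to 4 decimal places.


Cov = (1/n)*sum((xi-xbar)(yi-ybar))
n = 5, xbar = 50/5 = 10, ybar = 53/5 = 10.6
sum((xi-xbar)(yi-ybar)) = 40
Cov = 40 / 5 = 8

8.0000


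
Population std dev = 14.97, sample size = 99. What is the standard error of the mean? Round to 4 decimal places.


SE = sigma / sqrt(n)
sqrt(99) ≈ 9.949874
SE = 14.97 / 9.949874 ≈ 1.504542

1.5045


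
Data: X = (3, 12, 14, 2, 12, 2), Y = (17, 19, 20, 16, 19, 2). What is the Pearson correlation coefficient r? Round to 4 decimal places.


r = sum((xi-xbar)(yi-ybar)) / sqrt(sum((xi-xbar)^2) * sum((yi-ybar)^2))
n = 6, xbar = 45/6 = 7.5, ybar = 93/6 = 15.5
Sxy = sum((xi-xbar)(yi-ybar)) = 125.5
Sxx = sum((xi-xbar)^2) = 163.5
Syy = sum((yi-ybar)^2) = 229.5
sqrt(Sxx*Syy) ≈ 193.709189
r = Sxy / sqrt(Sxx*Syy) = 125.5 / 193.709189 ≈ 0.647878

0.6479


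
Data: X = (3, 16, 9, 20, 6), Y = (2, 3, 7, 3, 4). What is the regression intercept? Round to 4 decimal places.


a = ybar - b*xbar, where b = sum((xi-xbar)(yi-ybar)) / sum((xi-xbar)^2)
n = 5, xbar = 54/5 = 10.8, ybar = 19/5 = 3.8
Sxy = sum((xi-xbar)(yi-ybar)) = -4.2
Sxx = sum((xi-xbar)^2) = 198.8
b = Sxy / Sxx = -3/142 ≈ -0.021127
a = 3.8 - (-0.021127) * 10.8 = 286/71 ≈ 4.028169

4.0282


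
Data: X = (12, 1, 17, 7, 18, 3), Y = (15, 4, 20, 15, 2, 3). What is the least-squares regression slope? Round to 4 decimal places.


b = sum((xi-xbar)(yi-ybar)) / sum((xi-xbar)^2)
n = 6, xbar = 58/6 = 29/3 ≈ 9.666667, ybar = 59/6 ≈ 9.833333
Sxy = sum((xi-xbar)(yi-ybar)) = 311/3 ≈ 103.666667
Sxx = sum((xi-xbar)^2) = 766/3 ≈ 255.333333
b = Sxy / Sxx = 311/766 ≈ 0.406005

0.4060


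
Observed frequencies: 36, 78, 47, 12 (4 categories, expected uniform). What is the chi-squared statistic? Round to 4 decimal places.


chi2 = sum((O-E)^2/E), E = total/4
total = 173, E = 173/4 = 43.25
(36 - 43.25)^2 / 43.25 = 52.5625 / 43.25 = 841/692 ≈ 1.215318
(78 - 43.25)^2 / 43.25 = 1207.5625 / 43.25 = 19321/692 ≈ 27.920520
(47 - 43.25)^2 / 43.25 = 14.0625 / 43.25 = 225/692 ≈ 0.325145
(12 - 43.25)^2 / 43.25 = 976.5625 / 43.25 = 15625/692 ≈ 22.579480
chi2 = 9003/173 ≈ 52.040462

52.0405


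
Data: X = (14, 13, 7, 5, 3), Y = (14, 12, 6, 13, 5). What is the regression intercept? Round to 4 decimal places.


a = ybar - b*xbar, where b = sum((xi-xbar)(yi-ybar)) / sum((xi-xbar)^2)
n = 5, xbar = 42/5 = 8.4, ybar = 50/5 = 10
Sxy = sum((xi-xbar)(yi-ybar)) = 54
Sxx = sum((xi-xbar)^2) = 95.2
b = Sxy / Sxx = 135/238 ≈ 0.567227
a = 10 - 0.567227 * 8.4 = 89/17 ≈ 5.235294

5.2353


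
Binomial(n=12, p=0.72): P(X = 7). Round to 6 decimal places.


P = C(n,k) * p^k * (1-p)^(n-k)
C(12,7) = 792
p^k = 0.72^7 ≈ 0.1003061
(1-p)^(n-k) = 0.28^5 ≈ 0.001721037
P = 792 * 0.1003061 * 0.001721037 ≈ 0.136723

0.136723


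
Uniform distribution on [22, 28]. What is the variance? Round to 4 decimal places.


Var = (b-a)^2 / 12
(b-a)^2 = (28 - 22)^2 = 36
Var = 36/12 = 3

3.0000


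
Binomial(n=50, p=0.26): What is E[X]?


E[X] = n*p = 50 * 0.26 = 13

13


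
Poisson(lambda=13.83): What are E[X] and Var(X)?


E[X] = Var(X) = lambda = 13.83

13.83, 13.83


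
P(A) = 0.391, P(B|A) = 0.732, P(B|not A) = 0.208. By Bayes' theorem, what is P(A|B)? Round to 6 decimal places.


P(A|B) = P(B|A)*P(A) / P(B), P(B) = P(B|A)*P(A) + P(B|not A)*P(not A)
P(B|A)*P(A) = 0.732 * 0.391 = 0.286212
P(B|not A)*P(not A) = 0.208 * 0.609 = 0.126672
P(B) = 0.286212 + 0.126672 = 0.412884
P(A|B) = 0.286212 / 0.412884 ≈ 0.69320196

0.693202


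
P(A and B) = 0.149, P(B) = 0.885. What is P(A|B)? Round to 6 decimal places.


P(A|B) = P(A and B) / P(B) = 0.149 / 0.885 = 149/885 ≈ 0.16836158

0.168362


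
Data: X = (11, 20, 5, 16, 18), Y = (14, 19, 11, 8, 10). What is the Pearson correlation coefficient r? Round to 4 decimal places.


r = sum((xi-xbar)(yi-ybar)) / sqrt(sum((xi-xbar)^2) * sum((yi-ybar)^2))
n = 5, xbar = 70/5 = 14, ybar = 62/5 = 12.4
Sxy = sum((xi-xbar)(yi-ybar)) = 29
Sxx = sum((xi-xbar)^2) = 146
Syy = sum((yi-ybar)^2) = 73.2
sqrt(Sxx*Syy) ≈ 103.378915
r = Sxy / sqrt(Sxx*Syy) = 29 / 103.378915 ≈ 0.280521

0.2805


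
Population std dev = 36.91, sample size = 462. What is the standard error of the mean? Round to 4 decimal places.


SE = sigma / sqrt(n)
sqrt(462) ≈ 21.494185
SE = 36.91 / 21.494185 ≈ 1.717209

1.7172


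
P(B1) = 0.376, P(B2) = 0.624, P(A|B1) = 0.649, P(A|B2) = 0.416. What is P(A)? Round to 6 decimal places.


P(A) = P(A|B1)*P(B1) + P(A|B2)*P(B2)
P(A|B1)*P(B1) = 0.649 * 0.376 = 0.244024
P(A|B2)*P(B2) = 0.416 * 0.624 = 0.259584
P(A) = 0.244024 + 0.259584 = 0.503608

0.503608


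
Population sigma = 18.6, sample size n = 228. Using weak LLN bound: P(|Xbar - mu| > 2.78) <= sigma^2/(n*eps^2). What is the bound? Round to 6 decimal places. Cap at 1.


bound = min(1, sigma^2/(n*eps^2))
sigma^2 = 18.6^2 = 345.96
n*eps^2 = 228 * 2.78^2 = 228 * 7.7284 = 1762.0752
sigma^2/(n*eps^2) = 345.96 / 1762.0752 ≈ 0.19633668

0.196337


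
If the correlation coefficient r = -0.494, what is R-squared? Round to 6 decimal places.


R^2 = r^2 = (-0.494)^2 = 0.244036

0.244036


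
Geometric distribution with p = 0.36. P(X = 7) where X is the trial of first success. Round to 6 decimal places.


P = (1-p)^(k-1) * p
(1-p)^(k-1) = 0.64^6 ≈ 0.06871948
P = 0.06871948 * 0.36 ≈ 0.02473901

0.024739


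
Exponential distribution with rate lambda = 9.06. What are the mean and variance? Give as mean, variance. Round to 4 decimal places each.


mean = 1/lam, var = 1/lam^2
mean = 1 / 9.06 = 50/453 ≈ 0.110375
lam^2 = 9.06^2 = 82.0836
var = 1 / 82.0836 ≈ 0.012183

0.1104, 0.0122


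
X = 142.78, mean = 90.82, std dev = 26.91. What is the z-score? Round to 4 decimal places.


z = (X - mu) / sigma
X - mu = 142.78 - 90.82 = 51.96
z = 51.96 / 26.91 = 1732/897 ≈ 1.930881

1.9309


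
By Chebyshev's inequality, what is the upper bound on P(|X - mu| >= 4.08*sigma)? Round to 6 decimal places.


P <= 1/k^2
k^2 = 4.08^2 = 16.6464
1/k^2 = 1 / 16.6464 ≈ 0.06007305

0.060073


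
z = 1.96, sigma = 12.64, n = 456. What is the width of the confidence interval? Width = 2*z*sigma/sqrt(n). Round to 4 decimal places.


width = 2*z*sigma/sqrt(n)
2*z*sigma = 2 * 1.96 * 12.64 = 49.5488
sqrt(456) ≈ 21.354157
width = 49.5488 / 21.354157 ≈ 2.320335

2.3203


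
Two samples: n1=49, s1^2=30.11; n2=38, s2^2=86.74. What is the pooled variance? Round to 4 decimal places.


sp^2 = ((n1-1)*s1^2 + (n2-1)*s2^2)/(n1+n2-2)
(n1-1)*s1^2 = 48 * 30.11 = 1445.28
(n2-1)*s2^2 = 37 * 86.74 = 3209.38
numerator = 1445.28 + 3209.38 = 4654.66
n1+n2-2 = 85
sp^2 = 4654.66 / 85 = 232733/4250 ≈ 54.760706

54.7607


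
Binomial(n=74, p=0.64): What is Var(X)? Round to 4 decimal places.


Var = n*p*(1-p) = 74 * 0.64 * 0.36 = 17.0496

17.0496


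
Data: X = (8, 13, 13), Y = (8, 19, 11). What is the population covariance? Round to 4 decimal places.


Cov = (1/n)*sum((xi-xbar)(yi-ybar))
n = 3, xbar = 34/3 ≈ 11.333333, ybar = 38/3 ≈ 12.666667
sum((xi-xbar)(yi-ybar)) = 70/3 ≈ 23.333333
Cov = 23.333333 / 3 = 70/9 ≈ 7.777778

7.7778


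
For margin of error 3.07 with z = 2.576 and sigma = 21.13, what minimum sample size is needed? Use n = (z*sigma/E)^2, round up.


z*sigma/E = 2.576 * 21.13 / 3.07 ≈ 17.729928
(z*sigma/E)^2 ≈ 314.350359
round up: n = 315

315


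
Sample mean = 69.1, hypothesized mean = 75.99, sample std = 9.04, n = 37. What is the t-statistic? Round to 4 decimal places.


t = (xbar - mu0) / (s/sqrt(n))
xbar - mu0 = 69.1 - 75.99 = -6.89
sqrt(37) ≈ 6.08276253
s/sqrt(n) = 9.04 / 6.08276253 ≈ 1.48616685
t = -6.89 / 1.48616685 ≈ -4.636088

-4.6361


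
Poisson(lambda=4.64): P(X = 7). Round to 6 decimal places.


P = e^(-lam) * lam^k / k!
e^(-4.64) ≈ 0.009657698
lam^k = 4.64^7 ≈ 46304.784130
k! = 7! = 5040
P = 0.009657698 * 46304.784130 / 5040 ≈ 0.088730

0.088730


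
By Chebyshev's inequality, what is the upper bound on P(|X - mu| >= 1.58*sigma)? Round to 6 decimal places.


P <= 1/k^2
k^2 = 1.58^2 = 2.4964
1/k^2 = 1 / 2.4964 = 2500/6241 ≈ 0.40057683

0.400577


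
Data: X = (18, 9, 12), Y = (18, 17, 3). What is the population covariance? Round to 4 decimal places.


Cov = (1/n)*sum((xi-xbar)(yi-ybar))
n = 3, xbar = 39/3 = 13, ybar = 38/3 ≈ 12.666667
sum((xi-xbar)(yi-ybar)) = 19
Cov = 19 / 3 = 19/3 ≈ 6.333333

6.3333


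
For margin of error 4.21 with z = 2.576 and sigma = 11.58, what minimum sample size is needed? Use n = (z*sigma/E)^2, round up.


z*sigma/E = 2.576 * 11.58 / 4.21 ≈ 7.085530
(z*sigma/E)^2 ≈ 50.204731
round up: n = 51

51


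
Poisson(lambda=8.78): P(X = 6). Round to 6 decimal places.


P = e^(-lam) * lam^k / k!
e^(-8.78) ≈ 0.0001537781
lam^k = 8.78^6 ≈ 458107.176654
k! = 6! = 720
P = 0.0001537781 * 458107.176654 / 720 ≈ 0.097843

0.097843


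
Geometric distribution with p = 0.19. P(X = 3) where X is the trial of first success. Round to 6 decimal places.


P = (1-p)^(k-1) * p
(1-p)^(k-1) = 0.81^2 = 0.6561
P = 0.6561 * 0.19 = 0.124659

0.124659


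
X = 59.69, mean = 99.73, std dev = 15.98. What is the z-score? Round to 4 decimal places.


z = (X - mu) / sigma
X - mu = 59.69 - 99.73 = -40.04
z = -40.04 / 15.98 = -2002/799 ≈ -2.505632

-2.5056


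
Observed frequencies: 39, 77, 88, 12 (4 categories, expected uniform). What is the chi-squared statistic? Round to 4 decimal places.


chi2 = sum((O-E)^2/E), E = total/4
total = 216, E = 216/4 = 54
(39 - 54)^2 / 54 = 225 / 54 = 25/6 ≈ 4.166667
(77 - 54)^2 / 54 = 529 / 54 = 529/54 ≈ 9.796296
(88 - 54)^2 / 54 = 1156 / 54 = 578/27 ≈ 21.407407
(12 - 54)^2 / 54 = 1764 / 54 = 98/3 ≈ 32.666667
chi2 = 1837/27 ≈ 68.037037

68.0370


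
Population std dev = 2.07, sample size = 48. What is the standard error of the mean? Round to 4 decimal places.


SE = sigma / sqrt(n)
sqrt(48) ≈ 6.928203
SE = 2.07 / 6.928203 ≈ 0.298779

0.2988


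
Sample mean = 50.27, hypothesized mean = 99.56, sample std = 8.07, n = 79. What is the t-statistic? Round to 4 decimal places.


t = (xbar - mu0) / (s/sqrt(n))
xbar - mu0 = 50.27 - 99.56 = -49.29
sqrt(79) ≈ 8.88819442
s/sqrt(n) = 8.07 / 8.88819442 ≈ 0.90794594
t = -49.29 / 0.90794594 ≈ -54.287373

-54.2874


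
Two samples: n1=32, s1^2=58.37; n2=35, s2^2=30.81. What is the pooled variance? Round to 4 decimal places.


sp^2 = ((n1-1)*s1^2 + (n2-1)*s2^2)/(n1+n2-2)
(n1-1)*s1^2 = 31 * 58.37 = 1809.47
(n2-1)*s2^2 = 34 * 30.81 = 1047.54
numerator = 1809.47 + 1047.54 = 2857.01
n1+n2-2 = 65
sp^2 = 2857.01 / 65 = 43.954

43.9540


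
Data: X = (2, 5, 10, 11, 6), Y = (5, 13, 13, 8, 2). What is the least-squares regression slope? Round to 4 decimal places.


b = sum((xi-xbar)(yi-ybar)) / sum((xi-xbar)^2)
n = 5, xbar = 34/5 = 6.8, ybar = 41/5 = 8.2
Sxy = sum((xi-xbar)(yi-ybar)) = 26.2
Sxx = sum((xi-xbar)^2) = 54.8
b = Sxy / Sxx = 131/274 ≈ 0.478102

0.4781


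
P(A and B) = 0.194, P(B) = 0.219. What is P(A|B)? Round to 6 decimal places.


P(A|B) = P(A and B) / P(B) = 0.194 / 0.219 = 194/219 ≈ 0.88584475

0.885845


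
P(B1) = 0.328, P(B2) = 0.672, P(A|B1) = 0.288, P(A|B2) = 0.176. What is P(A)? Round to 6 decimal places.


P(A) = P(A|B1)*P(B1) + P(A|B2)*P(B2)
P(A|B1)*P(B1) = 0.288 * 0.328 = 0.094464
P(A|B2)*P(B2) = 0.176 * 0.672 = 0.118272
P(A) = 0.094464 + 0.118272 = 0.212736

0.212736


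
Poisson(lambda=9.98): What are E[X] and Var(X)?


E[X] = Var(X) = lambda = 9.98

9.98, 9.98


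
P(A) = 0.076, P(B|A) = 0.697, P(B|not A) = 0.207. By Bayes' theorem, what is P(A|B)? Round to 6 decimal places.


P(A|B) = P(B|A)*P(A) / P(B), P(B) = P(B|A)*P(A) + P(B|not A)*P(not A)
P(B|A)*P(A) = 0.697 * 0.076 = 0.052972
P(B|not A)*P(not A) = 0.207 * 0.924 = 0.191268
P(B) = 0.052972 + 0.191268 = 0.24424
P(A|B) = 0.052972 / 0.24424 ≈ 0.21688503

0.216885


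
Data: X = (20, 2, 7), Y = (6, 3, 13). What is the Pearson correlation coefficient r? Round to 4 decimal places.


r = sum((xi-xbar)(yi-ybar)) / sqrt(sum((xi-xbar)^2) * sum((yi-ybar)^2))
n = 3, xbar = 29/3 ≈ 9.666667, ybar = 22/3 ≈ 7.333333
Sxy = sum((xi-xbar)(yi-ybar)) = 13/3 ≈ 4.333333
Sxx = sum((xi-xbar)^2) = 518/3 ≈ 172.666667
Syy = sum((yi-ybar)^2) = 158/3 ≈ 52.666667
sqrt(Sxx*Syy) ≈ 95.361301
r = Sxy / sqrt(Sxx*Syy) = 4.333333 / 95.361301 ≈ 0.045441

0.0454


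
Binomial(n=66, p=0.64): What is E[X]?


E[X] = n*p = 66 * 0.64 = 42.24

42.24


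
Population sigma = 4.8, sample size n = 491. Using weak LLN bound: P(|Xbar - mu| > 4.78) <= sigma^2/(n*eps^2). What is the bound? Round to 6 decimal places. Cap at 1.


bound = min(1, sigma^2/(n*eps^2))
sigma^2 = 4.8^2 = 23.04
n*eps^2 = 491 * 4.78^2 = 491 * 22.8484 = 11218.5644
sigma^2/(n*eps^2) = 23.04 / 11218.5644 ≈ 0.00205374

0.002054


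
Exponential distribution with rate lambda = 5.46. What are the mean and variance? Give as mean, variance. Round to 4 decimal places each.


mean = 1/lam, var = 1/lam^2
mean = 1 / 5.46 = 50/273 ≈ 0.183150
lam^2 = 5.46^2 = 29.8116
var = 1 / 29.8116 ≈ 0.033544

0.1832, 0.0335


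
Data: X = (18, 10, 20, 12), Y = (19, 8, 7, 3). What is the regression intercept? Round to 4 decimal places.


a = ybar - b*xbar, where b = sum((xi-xbar)(yi-ybar)) / sum((xi-xbar)^2)
n = 4, xbar = 60/4 = 15, ybar = 37/4 = 9.25
Sxy = sum((xi-xbar)(yi-ybar)) = 43
Sxx = sum((xi-xbar)^2) = 68
b = Sxy / Sxx = 43/68 ≈ 0.632353
a = 9.25 - 0.632353 * 15 = -4/17 ≈ -0.235294

-0.2353


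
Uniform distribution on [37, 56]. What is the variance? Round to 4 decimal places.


Var = (b-a)^2 / 12
(b-a)^2 = (56 - 37)^2 = 361
Var = 361/12 ≈ 30.083333

30.0833


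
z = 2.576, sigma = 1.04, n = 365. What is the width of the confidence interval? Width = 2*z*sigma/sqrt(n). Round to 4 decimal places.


width = 2*z*sigma/sqrt(n)
2*z*sigma = 2 * 2.576 * 1.04 = 5.35808
sqrt(365) ≈ 19.104973
width = 5.35808 / 19.104973 ≈ 0.280455

0.2805


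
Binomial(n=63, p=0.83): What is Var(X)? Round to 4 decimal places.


Var = n*p*(1-p) = 63 * 0.83 * 0.17 = 8.8893

8.8893


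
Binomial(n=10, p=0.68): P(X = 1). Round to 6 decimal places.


P = C(n,k) * p^k * (1-p)^(n-k)
C(10,1) = 10
p^k = 0.68^1 = 0.68
(1-p)^(n-k) = 0.32^9 ≈ 0.00003518437
P = 10 * 0.68 * 0.00003518437 ≈ 0.000239

0.000239


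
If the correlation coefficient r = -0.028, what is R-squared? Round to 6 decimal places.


R^2 = r^2 = (-0.028)^2 = 0.000784

0.000784


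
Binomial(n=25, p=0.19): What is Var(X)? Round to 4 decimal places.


Var = n*p*(1-p) = 25 * 0.19 * 0.81 = 3.8475

3.8475


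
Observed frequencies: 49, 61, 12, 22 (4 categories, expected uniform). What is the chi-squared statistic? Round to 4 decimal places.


chi2 = sum((O-E)^2/E), E = total/4
total = 144, E = 144/4 = 36
(49 - 36)^2 / 36 = 169 / 36 = 169/36 ≈ 4.694444
(61 - 36)^2 / 36 = 625 / 36 = 625/36 ≈ 17.361111
(12 - 36)^2 / 36 = 576 / 36 = 16
(22 - 36)^2 / 36 = 196 / 36 = 49/9 ≈ 5.444444
chi2 = 43.5

43.5000


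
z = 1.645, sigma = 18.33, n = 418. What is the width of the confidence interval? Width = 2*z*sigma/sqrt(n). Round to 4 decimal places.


width = 2*z*sigma/sqrt(n)
2*z*sigma = 2 * 1.645 * 18.33 = 60.3057
sqrt(418) ≈ 20.445048
width = 60.3057 / 20.445048 ≈ 2.949648

2.9496


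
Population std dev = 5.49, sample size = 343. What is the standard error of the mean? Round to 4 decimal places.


SE = sigma / sqrt(n)
sqrt(343) ≈ 18.520259
SE = 5.49 / 18.520259 ≈ 0.296432

0.2964


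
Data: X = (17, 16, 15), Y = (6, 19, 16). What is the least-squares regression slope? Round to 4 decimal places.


b = sum((xi-xbar)(yi-ybar)) / sum((xi-xbar)^2)
n = 3, xbar = 48/3 = 16, ybar = 41/3 ≈ 13.666667
Sxy = sum((xi-xbar)(yi-ybar)) = -10
Sxx = sum((xi-xbar)^2) = 2
b = Sxy / Sxx = -5

-5.0000


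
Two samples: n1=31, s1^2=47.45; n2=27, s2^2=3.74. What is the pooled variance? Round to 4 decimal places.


sp^2 = ((n1-1)*s1^2 + (n2-1)*s2^2)/(n1+n2-2)
(n1-1)*s1^2 = 30 * 47.45 = 1423.5
(n2-1)*s2^2 = 26 * 3.74 = 97.24
numerator = 1423.5 + 97.24 = 1520.74
n1+n2-2 = 56
sp^2 = 1520.74 / 56 = 76037/2800 ≈ 27.156071

27.1561


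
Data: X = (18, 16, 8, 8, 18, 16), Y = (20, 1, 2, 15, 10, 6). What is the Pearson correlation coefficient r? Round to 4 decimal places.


r = sum((xi-xbar)(yi-ybar)) / sqrt(sum((xi-xbar)^2) * sum((yi-ybar)^2))
n = 6, xbar = 84/6 = 14, ybar = 54/6 = 9
Sxy = sum((xi-xbar)(yi-ybar)) = 32
Sxx = sum((xi-xbar)^2) = 112
Syy = sum((yi-ybar)^2) = 280
sqrt(Sxx*Syy) ≈ 177.087549
r = Sxy / sqrt(Sxx*Syy) = 32 / 177.087549 ≈ 0.180702

0.1807


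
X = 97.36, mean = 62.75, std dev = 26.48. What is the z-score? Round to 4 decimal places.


z = (X - mu) / sigma
X - mu = 97.36 - 62.75 = 34.61
z = 34.61 / 26.48 = 3461/2648 ≈ 1.307024

1.3070


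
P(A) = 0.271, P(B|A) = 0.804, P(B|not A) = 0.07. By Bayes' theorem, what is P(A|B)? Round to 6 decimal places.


P(A|B) = P(B|A)*P(A) / P(B), P(B) = P(B|A)*P(A) + P(B|not A)*P(not A)
P(B|A)*P(A) = 0.804 * 0.271 = 0.217884
P(B|not A)*P(not A) = 0.07 * 0.729 = 0.05103
P(B) = 0.217884 + 0.05103 = 0.268914
P(A|B) = 0.217884 / 0.268914 ≈ 0.81023673

0.810237


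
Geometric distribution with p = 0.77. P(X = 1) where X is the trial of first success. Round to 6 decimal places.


P = (1-p)^(k-1) * p
(1-p)^(k-1) = 0.23^0 = 1
P = 1 * 0.77 = 0.77

0.770000


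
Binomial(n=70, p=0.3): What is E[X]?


E[X] = n*p = 70 * 0.3 = 21

21


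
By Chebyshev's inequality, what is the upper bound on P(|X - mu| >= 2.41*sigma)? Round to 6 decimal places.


P <= 1/k^2
k^2 = 2.41^2 = 5.8081
1/k^2 = 1 / 5.8081 ≈ 0.17217334

0.172173


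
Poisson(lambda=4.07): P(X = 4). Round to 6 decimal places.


P = e^(-lam) * lam^k / k!
e^(-4.07) ≈ 0.01707739
lam^k = 4.07^4 ≈ 274.395912
k! = 4! = 24
P = 0.01707739 * 274.395912 / 24 ≈ 0.195249

0.195249


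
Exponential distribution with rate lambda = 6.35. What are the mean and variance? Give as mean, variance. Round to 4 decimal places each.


mean = 1/lam, var = 1/lam^2
mean = 1 / 6.35 = 20/127 ≈ 0.157480
lam^2 = 6.35^2 = 40.3225
var = 1 / 40.3225 ≈ 0.024800

0.1575, 0.0248


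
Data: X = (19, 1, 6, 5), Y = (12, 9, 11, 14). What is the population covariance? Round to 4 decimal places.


Cov = (1/n)*sum((xi-xbar)(yi-ybar))
n = 4, xbar = 31/4 = 7.75, ybar = 46/4 = 11.5
sum((xi-xbar)(yi-ybar)) = 16.5
Cov = 16.5 / 4 = 4.125

4.1250


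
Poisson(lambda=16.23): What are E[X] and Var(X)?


E[X] = Var(X) = lambda = 16.23

16.23, 16.23


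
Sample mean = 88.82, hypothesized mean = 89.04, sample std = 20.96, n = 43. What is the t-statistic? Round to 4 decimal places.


t = (xbar - mu0) / (s/sqrt(n))
xbar - mu0 = 88.82 - 89.04 = -0.22
sqrt(43) ≈ 6.55743852
s/sqrt(n) = 20.96 / 6.55743852 ≈ 3.19637003
t = -0.22 / 3.19637003 ≈ -0.068828

-0.0688


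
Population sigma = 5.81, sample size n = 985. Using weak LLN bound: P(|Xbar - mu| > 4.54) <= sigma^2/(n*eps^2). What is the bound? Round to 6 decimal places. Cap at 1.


bound = min(1, sigma^2/(n*eps^2))
sigma^2 = 5.81^2 = 33.7561
n*eps^2 = 985 * 4.54^2 = 985 * 20.6116 = 20302.426
sigma^2/(n*eps^2) = 33.7561 / 20302.426 ≈ 0.00166266

0.001663


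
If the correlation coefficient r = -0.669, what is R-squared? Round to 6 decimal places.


R^2 = r^2 = (-0.669)^2 = 0.447561

0.447561


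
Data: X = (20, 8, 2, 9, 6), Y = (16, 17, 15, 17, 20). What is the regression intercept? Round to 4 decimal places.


a = ybar - b*xbar, where b = sum((xi-xbar)(yi-ybar)) / sum((xi-xbar)^2)
n = 5, xbar = 45/5 = 9, ybar = 85/5 = 17
Sxy = sum((xi-xbar)(yi-ybar)) = -6
Sxx = sum((xi-xbar)^2) = 180
b = Sxy / Sxx = -1/30 ≈ -0.033333
a = 17 - (-0.033333) * 9 = 17.3

17.3000


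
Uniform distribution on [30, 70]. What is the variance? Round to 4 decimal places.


Var = (b-a)^2 / 12
(b-a)^2 = (70 - 30)^2 = 1600
Var = 1600/12 ≈ 133.333333

133.3333


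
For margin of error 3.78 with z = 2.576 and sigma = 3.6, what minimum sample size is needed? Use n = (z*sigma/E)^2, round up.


z*sigma/E = 2.576 * 3.6 / 3.78 = 184/75 ≈ 2.453333
(z*sigma/E)^2 = 33856/5625 ≈ 6.018844
round up: n = 7

7


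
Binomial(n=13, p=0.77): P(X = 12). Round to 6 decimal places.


P = C(n,k) * p^k * (1-p)^(n-k)
C(13,12) = 13
p^k = 0.77^12 ≈ 0.04343989
(1-p)^(n-k) = 0.23^1 = 0.23
P = 13 * 0.04343989 * 0.23 ≈ 0.129885

0.129885


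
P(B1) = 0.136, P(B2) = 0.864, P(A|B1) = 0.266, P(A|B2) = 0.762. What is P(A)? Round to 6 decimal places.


P(A) = P(A|B1)*P(B1) + P(A|B2)*P(B2)
P(A|B1)*P(B1) = 0.266 * 0.136 = 0.036176
P(A|B2)*P(B2) = 0.762 * 0.864 = 0.658368
P(A) = 0.036176 + 0.658368 = 0.694544

0.694544


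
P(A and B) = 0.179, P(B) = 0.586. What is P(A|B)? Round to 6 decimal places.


P(A|B) = P(A and B) / P(B) = 0.179 / 0.586 = 179/586 ≈ 0.30546075

0.305461


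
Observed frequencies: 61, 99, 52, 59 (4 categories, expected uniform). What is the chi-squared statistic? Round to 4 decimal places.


chi2 = sum((O-E)^2/E), E = total/4
total = 271, E = 271/4 = 67.75
(61 - 67.75)^2 / 67.75 = 45.5625 / 67.75 = 729/1084 ≈ 0.672509
(99 - 67.75)^2 / 67.75 = 976.5625 / 67.75 = 15625/1084 ≈ 14.414207
(52 - 67.75)^2 / 67.75 = 248.0625 / 67.75 = 3969/1084 ≈ 3.661439
(59 - 67.75)^2 / 67.75 = 76.5625 / 67.75 = 1225/1084 ≈ 1.130074
chi2 = 5387/271 ≈ 19.878229

19.8782


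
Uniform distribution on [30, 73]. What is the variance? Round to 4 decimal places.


Var = (b-a)^2 / 12
(b-a)^2 = (73 - 30)^2 = 1849
Var = 1849/12 ≈ 154.083333

154.0833


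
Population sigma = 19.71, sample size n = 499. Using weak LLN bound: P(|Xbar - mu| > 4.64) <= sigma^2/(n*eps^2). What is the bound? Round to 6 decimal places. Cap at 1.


bound = min(1, sigma^2/(n*eps^2))
sigma^2 = 19.71^2 = 388.4841
n*eps^2 = 499 * 4.64^2 = 499 * 21.5296 = 10743.2704
sigma^2/(n*eps^2) = 388.4841 / 10743.2704 ≈ 0.03616069

0.036161


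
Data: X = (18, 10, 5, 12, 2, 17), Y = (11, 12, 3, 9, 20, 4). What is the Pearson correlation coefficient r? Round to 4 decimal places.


r = sum((xi-xbar)(yi-ybar)) / sqrt(sum((xi-xbar)^2) * sum((yi-ybar)^2))
n = 6, xbar = 64/6 = 32/3 ≈ 10.666667, ybar = 59/6 ≈ 9.833333
Sxy = sum((xi-xbar)(yi-ybar)) = -241/3 ≈ -80.333333
Sxx = sum((xi-xbar)^2) = 610/3 ≈ 203.333333
Syy = sum((yi-ybar)^2) = 1145/6 ≈ 190.833333
sqrt(Sxx*Syy) ≈ 196.984207
r = Sxy / sqrt(Sxx*Syy) = -80.333333 / 196.984207 ≈ -0.407816

-0.4078


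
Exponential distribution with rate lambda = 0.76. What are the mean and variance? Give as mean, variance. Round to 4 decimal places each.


mean = 1/lam, var = 1/lam^2
mean = 1 / 0.76 = 25/19 ≈ 1.315789
lam^2 = 0.76^2 = 0.5776
var = 1 / 0.5776 = 625/361 ≈ 1.731302

1.3158, 1.7313


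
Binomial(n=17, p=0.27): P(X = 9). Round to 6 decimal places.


P = C(n,k) * p^k * (1-p)^(n-k)
C(17,9) = 24310
p^k = 0.27^9 ≈ 0.000007625597
(1-p)^(n-k) = 0.73^8 ≈ 0.08064601
P = 24310 * 0.000007625597 * 0.08064601 ≈ 0.014950

0.014950


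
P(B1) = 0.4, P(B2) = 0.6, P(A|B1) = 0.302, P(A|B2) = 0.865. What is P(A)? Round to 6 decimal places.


P(A) = P(A|B1)*P(B1) + P(A|B2)*P(B2)
P(A|B1)*P(B1) = 0.302 * 0.4 = 0.1208
P(A|B2)*P(B2) = 0.865 * 0.6 = 0.519
P(A) = 0.1208 + 0.519 = 0.6398

0.639800


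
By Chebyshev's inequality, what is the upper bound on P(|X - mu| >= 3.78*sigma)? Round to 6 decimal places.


P <= 1/k^2
k^2 = 3.78^2 = 14.2884
1/k^2 = 1 / 14.2884 ≈ 0.06998684

0.069987


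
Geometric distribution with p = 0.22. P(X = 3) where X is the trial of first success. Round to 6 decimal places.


P = (1-p)^(k-1) * p
(1-p)^(k-1) = 0.78^2 = 0.6084
P = 0.6084 * 0.22 = 0.133848

0.133848


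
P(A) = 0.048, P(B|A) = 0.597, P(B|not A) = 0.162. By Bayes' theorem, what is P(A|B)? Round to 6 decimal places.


P(A|B) = P(B|A)*P(A) / P(B), P(B) = P(B|A)*P(A) + P(B|not A)*P(not A)
P(B|A)*P(A) = 0.597 * 0.048 = 0.028656
P(B|not A)*P(not A) = 0.162 * 0.952 = 0.154224
P(B) = 0.028656 + 0.154224 = 0.18288
P(A|B) = 0.028656 / 0.18288 = 199/1270 ≈ 0.15669291

0.156693


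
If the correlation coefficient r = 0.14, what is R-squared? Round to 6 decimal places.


R^2 = r^2 = (0.14)^2 = 0.0196

0.019600


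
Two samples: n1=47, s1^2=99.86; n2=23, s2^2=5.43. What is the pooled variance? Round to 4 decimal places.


sp^2 = ((n1-1)*s1^2 + (n2-1)*s2^2)/(n1+n2-2)
(n1-1)*s1^2 = 46 * 99.86 = 4593.56
(n2-1)*s2^2 = 22 * 5.43 = 119.46
numerator = 4593.56 + 119.46 = 4713.02
n1+n2-2 = 68
sp^2 = 4713.02 / 68 = 235651/3400 ≈ 69.309118

69.3091


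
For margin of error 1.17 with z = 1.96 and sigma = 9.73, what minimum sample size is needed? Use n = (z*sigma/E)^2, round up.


z*sigma/E = 1.96 * 9.73 / 1.17 = 47677/2925 ≈ 16.299829
(z*sigma/E)^2 ≈ 265.684427
round up: n = 266

266


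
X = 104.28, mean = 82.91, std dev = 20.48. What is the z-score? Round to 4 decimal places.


z = (X - mu) / sigma
X - mu = 104.28 - 82.91 = 21.37
z = 21.37 / 20.48 = 2137/2048 ≈ 1.043457

1.0435


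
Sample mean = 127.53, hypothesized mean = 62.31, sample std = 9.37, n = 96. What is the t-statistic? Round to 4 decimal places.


t = (xbar - mu0) / (s/sqrt(n))
xbar - mu0 = 127.53 - 62.31 = 65.22
sqrt(96) ≈ 9.79795897
s/sqrt(n) = 9.37 / 9.79795897 ≈ 0.95632162
t = 65.22 / 0.95632162 ≈ 68.198814

68.1988


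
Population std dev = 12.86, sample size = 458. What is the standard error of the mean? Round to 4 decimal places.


SE = sigma / sqrt(n)
sqrt(458) ≈ 21.400935
SE = 12.86 / 21.400935 ≈ 0.600908

0.6009


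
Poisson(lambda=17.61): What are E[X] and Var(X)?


E[X] = Var(X) = lambda = 17.61

17.61, 17.61


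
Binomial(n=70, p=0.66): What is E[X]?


E[X] = n*p = 70 * 0.66 = 46.2

46.2


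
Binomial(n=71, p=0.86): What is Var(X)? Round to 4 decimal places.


Var = n*p*(1-p) = 71 * 0.86 * 0.14 = 8.5484

8.5484


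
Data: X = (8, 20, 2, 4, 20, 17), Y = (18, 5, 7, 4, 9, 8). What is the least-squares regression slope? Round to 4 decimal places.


b = sum((xi-xbar)(yi-ybar)) / sum((xi-xbar)^2)
n = 6, xbar = 71/6 ≈ 11.833333, ybar = 51/6 = 8.5
Sxy = sum((xi-xbar)(yi-ybar)) = -13.5
Sxx = sum((xi-xbar)^2) = 1997/6 ≈ 332.833333
b = Sxy / Sxx = -81/1997 ≈ -0.040561

-0.0406


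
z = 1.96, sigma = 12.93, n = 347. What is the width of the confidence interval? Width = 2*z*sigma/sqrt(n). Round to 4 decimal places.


width = 2*z*sigma/sqrt(n)
2*z*sigma = 2 * 1.96 * 12.93 = 50.6856
sqrt(347) ≈ 18.627936
width = 50.6856 / 18.627936 ≈ 2.720946

2.7209


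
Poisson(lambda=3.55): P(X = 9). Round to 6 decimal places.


P = e^(-lam) * lam^k / k!
e^(-3.55) ≈ 0.02872464
lam^k = 3.55^9 ≈ 89547.852966
k! = 9! = 362880
P = 0.02872464 * 89547.852966 / 362880 ≈ 0.007088

0.007088


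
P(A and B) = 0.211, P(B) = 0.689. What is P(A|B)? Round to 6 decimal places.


P(A|B) = P(A and B) / P(B) = 0.211 / 0.689 = 211/689 ≈ 0.30624093

0.306241


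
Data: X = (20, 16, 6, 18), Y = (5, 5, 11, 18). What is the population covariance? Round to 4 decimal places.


Cov = (1/n)*sum((xi-xbar)(yi-ybar))
n = 4, xbar = 60/4 = 15, ybar = 39/4 = 9.75
sum((xi-xbar)(yi-ybar)) = -15
Cov = -15 / 4 = -3.75

-3.7500


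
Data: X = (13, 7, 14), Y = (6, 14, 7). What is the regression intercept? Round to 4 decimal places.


a = ybar - b*xbar, where b = sum((xi-xbar)(yi-ybar)) / sum((xi-xbar)^2)
n = 3, xbar = 34/3 ≈ 11.333333, ybar = 27/3 = 9
Sxy = sum((xi-xbar)(yi-ybar)) = -32
Sxx = sum((xi-xbar)^2) = 86/3 ≈ 28.666667
b = Sxy / Sxx = -48/43 ≈ -1.116279
a = 9 - (-1.116279) * 11.333333 = 931/43 ≈ 21.651163

21.6512


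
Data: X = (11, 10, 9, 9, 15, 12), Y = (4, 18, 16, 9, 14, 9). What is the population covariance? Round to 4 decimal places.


Cov = (1/n)*sum((xi-xbar)(yi-ybar))
n = 6, xbar = 66/6 = 11, ybar = 70/6 = 35/3 ≈ 11.666667
sum((xi-xbar)(yi-ybar)) = -3
Cov = -3 / 6 = -0.5

-0.5000


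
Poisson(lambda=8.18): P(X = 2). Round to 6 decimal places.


P = e^(-lam) * lam^k / k!
e^(-8.18) ≈ 0.0002802019
lam^k = 8.18^2 = 66.9124
k! = 2! = 2
P = 0.0002802019 * 66.9124 / 2 ≈ 0.009374

0.009374


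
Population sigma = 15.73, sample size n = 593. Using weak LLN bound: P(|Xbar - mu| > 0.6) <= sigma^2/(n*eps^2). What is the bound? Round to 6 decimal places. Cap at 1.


bound = min(1, sigma^2/(n*eps^2))
sigma^2 = 15.73^2 = 247.4329
n*eps^2 = 593 * 0.6^2 = 593 * 0.36 = 213.48
sigma^2/(n*eps^2) = 247.4329 / 213.48 ≈ 1.15904488
this exceeds 1, so the bound is capped at 1

1.000000


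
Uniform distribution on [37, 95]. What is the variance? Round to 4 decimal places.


Var = (b-a)^2 / 12
(b-a)^2 = (95 - 37)^2 = 3364
Var = 3364/12 ≈ 280.333333

280.3333


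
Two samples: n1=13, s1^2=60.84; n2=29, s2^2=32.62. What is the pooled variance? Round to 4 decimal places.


sp^2 = ((n1-1)*s1^2 + (n2-1)*s2^2)/(n1+n2-2)
(n1-1)*s1^2 = 12 * 60.84 = 730.08
(n2-1)*s2^2 = 28 * 32.62 = 913.36
numerator = 730.08 + 913.36 = 1643.44
n1+n2-2 = 40
sp^2 = 1643.44 / 40 = 41.086

41.0860


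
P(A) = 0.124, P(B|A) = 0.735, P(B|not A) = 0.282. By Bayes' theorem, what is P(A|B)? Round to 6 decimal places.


P(A|B) = P(B|A)*P(A) / P(B), P(B) = P(B|A)*P(A) + P(B|not A)*P(not A)
P(B|A)*P(A) = 0.735 * 0.124 = 0.09114
P(B|not A)*P(not A) = 0.282 * 0.876 = 0.247032
P(B) = 0.09114 + 0.247032 = 0.338172
P(A|B) = 0.09114 / 0.338172 ≈ 0.26950782

0.269508


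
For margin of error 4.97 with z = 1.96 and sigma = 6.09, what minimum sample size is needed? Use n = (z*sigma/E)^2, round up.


z*sigma/E = 1.96 * 6.09 / 4.97 = 4263/1775 ≈ 2.401690
(z*sigma/E)^2 ≈ 5.768116
round up: n = 6

6


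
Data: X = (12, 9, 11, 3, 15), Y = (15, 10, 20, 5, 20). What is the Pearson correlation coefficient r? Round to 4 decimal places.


r = sum((xi-xbar)(yi-ybar)) / sqrt(sum((xi-xbar)^2) * sum((yi-ybar)^2))
n = 5, xbar = 50/5 = 10, ybar = 70/5 = 14
Sxy = sum((xi-xbar)(yi-ybar)) = 105
Sxx = sum((xi-xbar)^2) = 80
Syy = sum((yi-ybar)^2) = 170
sqrt(Sxx*Syy) ≈ 116.619038
r = Sxy / sqrt(Sxx*Syy) = 105 / 116.619038 ≈ 0.900368

0.9004


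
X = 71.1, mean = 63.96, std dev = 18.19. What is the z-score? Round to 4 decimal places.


z = (X - mu) / sigma
X - mu = 71.1 - 63.96 = 7.14
z = 7.14 / 18.19 = 42/107 ≈ 0.392523

0.3925


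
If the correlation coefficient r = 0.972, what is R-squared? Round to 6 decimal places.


R^2 = r^2 = (0.972)^2 = 0.944784

0.944784


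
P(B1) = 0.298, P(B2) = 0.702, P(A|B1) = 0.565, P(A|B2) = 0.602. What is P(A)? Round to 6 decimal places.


P(A) = P(A|B1)*P(B1) + P(A|B2)*P(B2)
P(A|B1)*P(B1) = 0.565 * 0.298 = 0.16837
P(A|B2)*P(B2) = 0.602 * 0.702 = 0.422604
P(A) = 0.16837 + 0.422604 = 0.590974

0.590974


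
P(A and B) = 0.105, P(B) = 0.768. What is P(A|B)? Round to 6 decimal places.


P(A|B) = P(A and B) / P(B) = 0.105 / 0.768 = 0.13671875

0.136719


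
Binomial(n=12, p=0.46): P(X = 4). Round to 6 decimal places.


P = C(n,k) * p^k * (1-p)^(n-k)
C(12,4) = 495
p^k = 0.46^4 = 0.04477456
(1-p)^(n-k) = 0.54^8 ≈ 0.007230196
P = 495 * 0.04477456 * 0.007230196 ≈ 0.160246

0.160246


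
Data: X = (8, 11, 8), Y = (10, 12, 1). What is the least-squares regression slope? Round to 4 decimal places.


b = sum((xi-xbar)(yi-ybar)) / sum((xi-xbar)^2)
n = 3, xbar = 27/3 = 9, ybar = 23/3 ≈ 7.666667
Sxy = sum((xi-xbar)(yi-ybar)) = 13
Sxx = sum((xi-xbar)^2) = 6
b = Sxy / Sxx = 13/6 ≈ 2.166667

2.1667


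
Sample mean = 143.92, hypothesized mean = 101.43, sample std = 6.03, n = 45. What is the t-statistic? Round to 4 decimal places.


t = (xbar - mu0) / (s/sqrt(n))
xbar - mu0 = 143.92 - 101.43 = 42.49
sqrt(45) ≈ 6.70820393
s/sqrt(n) = 6.03 / 6.70820393 ≈ 0.89889933
t = 42.49 / 0.89889933 ≈ 47.268920

47.2689


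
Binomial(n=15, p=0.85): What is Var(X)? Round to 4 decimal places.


Var = n*p*(1-p) = 15 * 0.85 * 0.15 = 1.9125

1.9125


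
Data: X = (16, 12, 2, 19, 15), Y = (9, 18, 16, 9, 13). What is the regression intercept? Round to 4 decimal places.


a = ybar - b*xbar, where b = sum((xi-xbar)(yi-ybar)) / sum((xi-xbar)^2)
n = 5, xbar = 64/5 = 12.8, ybar = 65/5 = 13
Sxy = sum((xi-xbar)(yi-ybar)) = -74
Sxx = sum((xi-xbar)^2) = 170.8
b = Sxy / Sxx = -185/427 ≈ -0.433255
a = 13 - (-0.433255) * 12.8 = 7919/427 ≈ 18.545667

18.5457


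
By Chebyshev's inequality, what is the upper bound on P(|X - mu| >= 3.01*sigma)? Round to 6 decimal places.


P <= 1/k^2
k^2 = 3.01^2 = 9.0601
1/k^2 = 1 / 9.0601 ≈ 0.11037406

0.110374


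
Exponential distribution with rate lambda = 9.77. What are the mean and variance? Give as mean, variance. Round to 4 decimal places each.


mean = 1/lam, var = 1/lam^2
mean = 1 / 9.77 = 100/977 ≈ 0.102354
lam^2 = 9.77^2 = 95.4529
var = 1 / 95.4529 ≈ 0.010476

0.1024, 0.0105


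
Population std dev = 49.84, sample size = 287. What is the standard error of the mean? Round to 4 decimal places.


SE = sigma / sqrt(n)
sqrt(287) ≈ 16.941074
SE = 49.84 / 16.941074 ≈ 2.941962

2.9420


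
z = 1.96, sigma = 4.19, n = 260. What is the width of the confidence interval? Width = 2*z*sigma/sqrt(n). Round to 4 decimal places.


width = 2*z*sigma/sqrt(n)
2*z*sigma = 2 * 1.96 * 4.19 = 16.4248
sqrt(260) ≈ 16.124515
width = 16.4248 / 16.124515 ≈ 1.018623

1.0186


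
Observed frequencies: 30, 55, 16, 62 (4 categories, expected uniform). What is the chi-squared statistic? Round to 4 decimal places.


chi2 = sum((O-E)^2/E), E = total/4
total = 163, E = 163/4 = 40.75
(30 - 40.75)^2 / 40.75 = 115.5625 / 40.75 = 1849/652 ≈ 2.835890
(55 - 40.75)^2 / 40.75 = 203.0625 / 40.75 = 3249/652 ≈ 4.983129
(16 - 40.75)^2 / 40.75 = 612.5625 / 40.75 = 9801/652 ≈ 15.032209
(62 - 40.75)^2 / 40.75 = 451.5625 / 40.75 = 7225/652 ≈ 11.081288
chi2 = 5531/163 ≈ 33.932515

33.9325


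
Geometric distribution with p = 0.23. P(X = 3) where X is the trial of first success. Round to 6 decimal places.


P = (1-p)^(k-1) * p
(1-p)^(k-1) = 0.77^2 = 0.5929
P = 0.5929 * 0.23 = 0.136367

0.136367


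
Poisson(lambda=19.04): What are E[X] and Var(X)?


E[X] = Var(X) = lambda = 19.04

19.04, 19.04


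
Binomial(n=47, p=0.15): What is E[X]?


E[X] = n*p = 47 * 0.15 = 7.05

7.05


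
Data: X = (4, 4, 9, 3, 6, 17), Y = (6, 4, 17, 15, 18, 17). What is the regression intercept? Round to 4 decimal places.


a = ybar - b*xbar, where b = sum((xi-xbar)(yi-ybar)) / sum((xi-xbar)^2)
n = 6, xbar = 43/6 ≈ 7.166667, ybar = 77/6 ≈ 12.833333
Sxy = sum((xi-xbar)(yi-ybar)) = 499/6 ≈ 83.166667
Sxx = sum((xi-xbar)^2) = 833/6 ≈ 138.833333
b = Sxy / Sxx = 499/833 ≈ 0.599040
a = 12.833333 - 0.599040 * 7.166667 = 7114/833 ≈ 8.540216

8.5402


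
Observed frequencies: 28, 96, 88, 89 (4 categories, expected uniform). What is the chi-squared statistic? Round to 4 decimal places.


chi2 = sum((O-E)^2/E), E = total/4
total = 301, E = 301/4 = 75.25
(28 - 75.25)^2 / 75.25 = 2232.5625 / 75.25 = 5103/172 ≈ 29.668605
(96 - 75.25)^2 / 75.25 = 430.5625 / 75.25 = 6889/1204 ≈ 5.721761
(88 - 75.25)^2 / 75.25 = 162.5625 / 75.25 = 2601/1204 ≈ 2.160299
(89 - 75.25)^2 / 75.25 = 189.0625 / 75.25 = 3025/1204 ≈ 2.512458
chi2 = 12059/301 ≈ 40.063123

40.0631


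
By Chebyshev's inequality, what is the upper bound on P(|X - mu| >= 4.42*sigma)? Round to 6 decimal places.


P <= 1/k^2
k^2 = 4.42^2 = 19.5364
1/k^2 = 1 / 19.5364 ≈ 0.05118650

0.051187


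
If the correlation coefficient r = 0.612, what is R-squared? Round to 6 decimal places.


R^2 = r^2 = (0.612)^2 = 0.374544

0.374544


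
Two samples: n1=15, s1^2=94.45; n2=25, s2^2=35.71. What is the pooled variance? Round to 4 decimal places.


sp^2 = ((n1-1)*s1^2 + (n2-1)*s2^2)/(n1+n2-2)
(n1-1)*s1^2 = 14 * 94.45 = 1322.3
(n2-1)*s2^2 = 24 * 35.71 = 857.04
numerator = 1322.3 + 857.04 = 2179.34
n1+n2-2 = 38
sp^2 = 2179.34 / 38 = 108967/1900 ≈ 57.351053

57.3511


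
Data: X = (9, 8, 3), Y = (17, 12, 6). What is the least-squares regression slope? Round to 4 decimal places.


b = sum((xi-xbar)(yi-ybar)) / sum((xi-xbar)^2)
n = 3, xbar = 20/3 ≈ 6.666667, ybar = 35/3 ≈ 11.666667
Sxy = sum((xi-xbar)(yi-ybar)) = 101/3 ≈ 33.666667
Sxx = sum((xi-xbar)^2) = 62/3 ≈ 20.666667
b = Sxy / Sxx = 101/62 ≈ 1.629032

1.6290


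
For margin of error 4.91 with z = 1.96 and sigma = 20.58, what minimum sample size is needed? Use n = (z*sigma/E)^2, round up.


z*sigma/E = 1.96 * 20.58 / 4.91 ≈ 8.215234
(z*sigma/E)^2 ≈ 67.490073
round up: n = 68

68


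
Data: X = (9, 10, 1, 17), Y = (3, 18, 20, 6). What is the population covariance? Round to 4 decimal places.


Cov = (1/n)*sum((xi-xbar)(yi-ybar))
n = 4, xbar = 37/4 = 9.25, ybar = 47/4 = 11.75
sum((xi-xbar)(yi-ybar)) = -105.75
Cov = -105.75 / 4 = -26.4375

-26.4375
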